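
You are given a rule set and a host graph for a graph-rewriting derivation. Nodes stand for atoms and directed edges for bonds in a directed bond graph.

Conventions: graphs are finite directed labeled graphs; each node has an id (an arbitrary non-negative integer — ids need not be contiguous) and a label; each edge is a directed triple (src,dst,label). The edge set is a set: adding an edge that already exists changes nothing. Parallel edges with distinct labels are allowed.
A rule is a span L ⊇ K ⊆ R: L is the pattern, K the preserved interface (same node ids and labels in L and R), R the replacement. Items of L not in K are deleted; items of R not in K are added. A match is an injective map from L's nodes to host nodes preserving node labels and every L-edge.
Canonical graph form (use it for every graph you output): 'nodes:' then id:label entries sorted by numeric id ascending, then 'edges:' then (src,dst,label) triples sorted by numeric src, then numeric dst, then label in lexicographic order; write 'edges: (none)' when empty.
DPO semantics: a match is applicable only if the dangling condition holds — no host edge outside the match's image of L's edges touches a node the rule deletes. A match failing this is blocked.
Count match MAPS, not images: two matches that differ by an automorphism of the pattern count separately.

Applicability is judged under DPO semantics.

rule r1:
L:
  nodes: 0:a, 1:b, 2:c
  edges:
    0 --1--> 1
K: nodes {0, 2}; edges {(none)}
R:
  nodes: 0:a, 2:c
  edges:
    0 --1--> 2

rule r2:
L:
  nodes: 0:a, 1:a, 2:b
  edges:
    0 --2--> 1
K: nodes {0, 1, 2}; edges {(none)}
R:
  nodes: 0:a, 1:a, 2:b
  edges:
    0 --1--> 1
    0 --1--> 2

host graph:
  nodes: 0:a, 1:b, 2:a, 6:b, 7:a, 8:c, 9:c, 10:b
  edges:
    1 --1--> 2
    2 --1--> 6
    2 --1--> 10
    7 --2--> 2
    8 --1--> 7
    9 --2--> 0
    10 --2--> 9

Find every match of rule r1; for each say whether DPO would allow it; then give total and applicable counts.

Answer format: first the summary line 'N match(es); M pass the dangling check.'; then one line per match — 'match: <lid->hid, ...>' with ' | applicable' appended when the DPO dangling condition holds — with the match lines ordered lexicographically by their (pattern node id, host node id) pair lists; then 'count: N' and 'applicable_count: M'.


4 match(es); 2 pass the dangling check.
match: 0->2, 1->6, 2->8 | applicable
match: 0->2, 1->6, 2->9 | applicable
match: 0->2, 1->10, 2->8
match: 0->2, 1->10, 2->9
count: 4
applicable_count: 2


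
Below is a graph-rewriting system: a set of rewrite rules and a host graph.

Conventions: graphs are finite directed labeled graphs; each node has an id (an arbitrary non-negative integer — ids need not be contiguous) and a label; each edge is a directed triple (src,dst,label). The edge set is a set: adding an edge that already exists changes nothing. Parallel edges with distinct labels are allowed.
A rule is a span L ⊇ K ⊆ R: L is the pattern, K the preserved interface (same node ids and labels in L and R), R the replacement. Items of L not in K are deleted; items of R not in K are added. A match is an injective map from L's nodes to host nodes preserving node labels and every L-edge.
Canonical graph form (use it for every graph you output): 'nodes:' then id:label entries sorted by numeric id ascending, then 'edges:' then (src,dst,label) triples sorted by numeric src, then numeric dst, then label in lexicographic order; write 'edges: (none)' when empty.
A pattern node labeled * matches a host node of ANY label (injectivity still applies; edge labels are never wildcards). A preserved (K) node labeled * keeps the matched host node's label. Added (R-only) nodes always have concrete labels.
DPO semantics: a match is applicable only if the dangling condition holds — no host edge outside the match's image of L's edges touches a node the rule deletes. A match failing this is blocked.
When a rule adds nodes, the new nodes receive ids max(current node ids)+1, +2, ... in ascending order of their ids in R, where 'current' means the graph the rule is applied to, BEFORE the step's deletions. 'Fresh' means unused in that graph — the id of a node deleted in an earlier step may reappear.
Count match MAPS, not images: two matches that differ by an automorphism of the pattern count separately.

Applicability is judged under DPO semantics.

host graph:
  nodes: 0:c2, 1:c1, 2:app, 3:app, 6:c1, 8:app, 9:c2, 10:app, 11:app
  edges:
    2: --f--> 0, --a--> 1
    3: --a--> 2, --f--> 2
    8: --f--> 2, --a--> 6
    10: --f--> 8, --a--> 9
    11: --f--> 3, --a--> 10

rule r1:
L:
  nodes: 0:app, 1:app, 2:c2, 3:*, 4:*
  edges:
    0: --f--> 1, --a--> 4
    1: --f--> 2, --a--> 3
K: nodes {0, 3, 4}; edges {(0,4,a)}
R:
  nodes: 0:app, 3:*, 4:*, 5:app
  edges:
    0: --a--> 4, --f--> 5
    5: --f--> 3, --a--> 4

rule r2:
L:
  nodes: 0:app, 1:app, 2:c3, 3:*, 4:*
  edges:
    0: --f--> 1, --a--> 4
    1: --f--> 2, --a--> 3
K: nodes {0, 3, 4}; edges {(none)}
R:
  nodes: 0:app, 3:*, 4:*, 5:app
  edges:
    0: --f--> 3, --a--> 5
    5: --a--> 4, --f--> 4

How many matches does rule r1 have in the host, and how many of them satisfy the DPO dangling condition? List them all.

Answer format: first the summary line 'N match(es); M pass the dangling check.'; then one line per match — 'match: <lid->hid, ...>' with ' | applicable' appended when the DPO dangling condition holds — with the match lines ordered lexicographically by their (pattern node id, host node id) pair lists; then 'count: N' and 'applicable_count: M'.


1 match(es); 0 pass the dangling check.
match: 0->8, 1->2, 2->0, 3->1, 4->6
count: 1
applicable_count: 0


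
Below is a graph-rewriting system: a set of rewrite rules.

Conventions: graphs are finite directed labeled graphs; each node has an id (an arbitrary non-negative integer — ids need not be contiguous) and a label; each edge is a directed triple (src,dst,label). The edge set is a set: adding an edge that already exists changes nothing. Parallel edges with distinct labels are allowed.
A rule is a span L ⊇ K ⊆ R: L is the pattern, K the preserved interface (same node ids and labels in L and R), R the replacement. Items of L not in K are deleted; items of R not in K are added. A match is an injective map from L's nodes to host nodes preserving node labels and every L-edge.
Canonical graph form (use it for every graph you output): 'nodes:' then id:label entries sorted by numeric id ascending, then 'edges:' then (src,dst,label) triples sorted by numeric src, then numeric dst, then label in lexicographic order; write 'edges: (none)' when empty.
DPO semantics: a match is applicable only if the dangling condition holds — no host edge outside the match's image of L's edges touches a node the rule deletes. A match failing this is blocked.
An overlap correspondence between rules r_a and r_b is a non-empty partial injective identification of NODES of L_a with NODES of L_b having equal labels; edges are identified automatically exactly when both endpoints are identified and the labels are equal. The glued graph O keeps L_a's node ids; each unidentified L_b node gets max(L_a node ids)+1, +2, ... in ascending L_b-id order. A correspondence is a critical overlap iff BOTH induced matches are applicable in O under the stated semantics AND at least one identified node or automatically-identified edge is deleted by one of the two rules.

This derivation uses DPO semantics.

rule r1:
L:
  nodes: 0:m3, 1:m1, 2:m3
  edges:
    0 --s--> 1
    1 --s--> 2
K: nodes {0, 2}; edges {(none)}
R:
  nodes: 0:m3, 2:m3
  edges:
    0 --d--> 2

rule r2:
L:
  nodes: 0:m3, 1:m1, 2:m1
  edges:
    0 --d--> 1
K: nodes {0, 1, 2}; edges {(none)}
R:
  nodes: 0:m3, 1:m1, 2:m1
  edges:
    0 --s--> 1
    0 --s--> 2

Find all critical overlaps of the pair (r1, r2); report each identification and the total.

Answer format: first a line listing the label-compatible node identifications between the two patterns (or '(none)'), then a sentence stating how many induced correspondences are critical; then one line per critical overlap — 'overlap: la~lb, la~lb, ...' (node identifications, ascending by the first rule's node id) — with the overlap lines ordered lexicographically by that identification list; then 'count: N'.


label-compatible node identifications between L(r1) and L(r2): 0~0, 1~1, 1~2, 2~0
3 of the induced correspondences are critical overlaps of r1 and r2.
overlap: 0~0, 1~2
overlap: 1~2
overlap: 1~2, 2~0
count: 3


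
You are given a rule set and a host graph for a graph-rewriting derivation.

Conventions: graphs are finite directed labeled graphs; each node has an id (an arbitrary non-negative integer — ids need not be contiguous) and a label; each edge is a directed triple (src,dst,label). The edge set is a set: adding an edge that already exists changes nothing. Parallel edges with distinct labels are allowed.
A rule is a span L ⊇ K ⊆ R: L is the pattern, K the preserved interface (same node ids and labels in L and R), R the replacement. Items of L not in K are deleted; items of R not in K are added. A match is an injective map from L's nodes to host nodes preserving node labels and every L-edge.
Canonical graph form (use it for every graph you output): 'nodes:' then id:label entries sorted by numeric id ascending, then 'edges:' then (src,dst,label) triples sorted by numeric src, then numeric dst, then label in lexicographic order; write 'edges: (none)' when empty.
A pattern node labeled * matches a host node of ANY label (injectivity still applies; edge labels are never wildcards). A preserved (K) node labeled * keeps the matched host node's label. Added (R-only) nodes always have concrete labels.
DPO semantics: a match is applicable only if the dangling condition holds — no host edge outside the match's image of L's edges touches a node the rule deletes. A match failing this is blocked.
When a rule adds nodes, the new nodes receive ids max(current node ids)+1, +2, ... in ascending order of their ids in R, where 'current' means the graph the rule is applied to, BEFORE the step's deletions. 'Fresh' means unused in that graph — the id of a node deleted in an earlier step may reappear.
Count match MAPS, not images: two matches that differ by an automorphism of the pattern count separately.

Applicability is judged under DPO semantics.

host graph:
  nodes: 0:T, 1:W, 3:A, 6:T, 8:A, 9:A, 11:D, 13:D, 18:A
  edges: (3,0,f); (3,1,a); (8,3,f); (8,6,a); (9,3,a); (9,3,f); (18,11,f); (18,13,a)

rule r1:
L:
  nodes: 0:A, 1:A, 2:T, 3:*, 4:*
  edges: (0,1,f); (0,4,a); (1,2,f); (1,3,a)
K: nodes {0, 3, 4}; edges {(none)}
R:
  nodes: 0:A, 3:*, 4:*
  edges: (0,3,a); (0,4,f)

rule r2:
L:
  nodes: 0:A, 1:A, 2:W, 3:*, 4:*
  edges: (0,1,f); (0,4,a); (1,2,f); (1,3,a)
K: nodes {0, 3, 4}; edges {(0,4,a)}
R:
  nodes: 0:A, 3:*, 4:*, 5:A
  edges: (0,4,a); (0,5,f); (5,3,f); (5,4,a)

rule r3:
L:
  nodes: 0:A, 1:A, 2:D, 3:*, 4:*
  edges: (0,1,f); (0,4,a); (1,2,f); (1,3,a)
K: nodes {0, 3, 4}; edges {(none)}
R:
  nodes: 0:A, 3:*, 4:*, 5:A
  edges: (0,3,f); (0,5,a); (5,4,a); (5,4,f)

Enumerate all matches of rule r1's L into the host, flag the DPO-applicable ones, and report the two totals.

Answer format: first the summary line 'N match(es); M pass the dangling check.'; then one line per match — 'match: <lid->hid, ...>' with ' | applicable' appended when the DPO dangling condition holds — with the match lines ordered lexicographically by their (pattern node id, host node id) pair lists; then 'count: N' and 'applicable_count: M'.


1 match(es); 0 pass the dangling check.
match: 0->8, 1->3, 2->0, 3->1, 4->6
count: 1
applicable_count: 0


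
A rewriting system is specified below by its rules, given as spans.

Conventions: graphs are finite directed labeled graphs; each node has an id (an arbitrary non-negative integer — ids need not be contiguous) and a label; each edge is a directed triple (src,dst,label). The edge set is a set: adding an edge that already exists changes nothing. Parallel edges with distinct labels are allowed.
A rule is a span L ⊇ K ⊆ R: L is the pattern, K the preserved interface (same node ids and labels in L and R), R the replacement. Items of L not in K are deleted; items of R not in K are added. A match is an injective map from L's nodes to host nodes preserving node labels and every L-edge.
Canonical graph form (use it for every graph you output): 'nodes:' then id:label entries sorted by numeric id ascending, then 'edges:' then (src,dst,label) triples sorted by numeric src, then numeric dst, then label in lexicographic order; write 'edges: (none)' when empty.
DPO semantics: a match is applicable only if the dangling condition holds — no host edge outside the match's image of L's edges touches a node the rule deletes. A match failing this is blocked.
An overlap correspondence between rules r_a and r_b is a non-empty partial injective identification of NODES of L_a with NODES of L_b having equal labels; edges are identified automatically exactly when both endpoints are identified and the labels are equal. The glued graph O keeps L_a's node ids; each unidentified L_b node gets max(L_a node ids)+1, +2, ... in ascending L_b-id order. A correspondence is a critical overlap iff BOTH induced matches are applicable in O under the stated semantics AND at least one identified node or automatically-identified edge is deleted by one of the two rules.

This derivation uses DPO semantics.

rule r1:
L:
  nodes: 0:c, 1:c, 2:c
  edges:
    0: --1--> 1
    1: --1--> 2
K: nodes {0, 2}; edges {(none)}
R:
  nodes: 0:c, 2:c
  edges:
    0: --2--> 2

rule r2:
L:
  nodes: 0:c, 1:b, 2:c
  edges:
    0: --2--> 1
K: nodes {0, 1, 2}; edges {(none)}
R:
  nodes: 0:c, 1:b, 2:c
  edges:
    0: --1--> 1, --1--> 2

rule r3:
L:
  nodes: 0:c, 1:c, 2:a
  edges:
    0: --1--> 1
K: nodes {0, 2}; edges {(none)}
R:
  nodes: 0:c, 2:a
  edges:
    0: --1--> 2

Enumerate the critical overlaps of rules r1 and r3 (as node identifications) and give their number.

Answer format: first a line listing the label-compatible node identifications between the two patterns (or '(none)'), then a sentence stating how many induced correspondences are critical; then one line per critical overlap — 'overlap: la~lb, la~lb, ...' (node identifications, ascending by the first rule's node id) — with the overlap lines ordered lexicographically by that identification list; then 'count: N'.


label-compatible node identifications between L(r1) and L(r3): 0~0, 0~1, 1~0, 1~1, 2~0, 2~1
1 of the induced correspondences is a critical overlap of r1 and r3.
overlap: 1~0, 2~1
count: 1


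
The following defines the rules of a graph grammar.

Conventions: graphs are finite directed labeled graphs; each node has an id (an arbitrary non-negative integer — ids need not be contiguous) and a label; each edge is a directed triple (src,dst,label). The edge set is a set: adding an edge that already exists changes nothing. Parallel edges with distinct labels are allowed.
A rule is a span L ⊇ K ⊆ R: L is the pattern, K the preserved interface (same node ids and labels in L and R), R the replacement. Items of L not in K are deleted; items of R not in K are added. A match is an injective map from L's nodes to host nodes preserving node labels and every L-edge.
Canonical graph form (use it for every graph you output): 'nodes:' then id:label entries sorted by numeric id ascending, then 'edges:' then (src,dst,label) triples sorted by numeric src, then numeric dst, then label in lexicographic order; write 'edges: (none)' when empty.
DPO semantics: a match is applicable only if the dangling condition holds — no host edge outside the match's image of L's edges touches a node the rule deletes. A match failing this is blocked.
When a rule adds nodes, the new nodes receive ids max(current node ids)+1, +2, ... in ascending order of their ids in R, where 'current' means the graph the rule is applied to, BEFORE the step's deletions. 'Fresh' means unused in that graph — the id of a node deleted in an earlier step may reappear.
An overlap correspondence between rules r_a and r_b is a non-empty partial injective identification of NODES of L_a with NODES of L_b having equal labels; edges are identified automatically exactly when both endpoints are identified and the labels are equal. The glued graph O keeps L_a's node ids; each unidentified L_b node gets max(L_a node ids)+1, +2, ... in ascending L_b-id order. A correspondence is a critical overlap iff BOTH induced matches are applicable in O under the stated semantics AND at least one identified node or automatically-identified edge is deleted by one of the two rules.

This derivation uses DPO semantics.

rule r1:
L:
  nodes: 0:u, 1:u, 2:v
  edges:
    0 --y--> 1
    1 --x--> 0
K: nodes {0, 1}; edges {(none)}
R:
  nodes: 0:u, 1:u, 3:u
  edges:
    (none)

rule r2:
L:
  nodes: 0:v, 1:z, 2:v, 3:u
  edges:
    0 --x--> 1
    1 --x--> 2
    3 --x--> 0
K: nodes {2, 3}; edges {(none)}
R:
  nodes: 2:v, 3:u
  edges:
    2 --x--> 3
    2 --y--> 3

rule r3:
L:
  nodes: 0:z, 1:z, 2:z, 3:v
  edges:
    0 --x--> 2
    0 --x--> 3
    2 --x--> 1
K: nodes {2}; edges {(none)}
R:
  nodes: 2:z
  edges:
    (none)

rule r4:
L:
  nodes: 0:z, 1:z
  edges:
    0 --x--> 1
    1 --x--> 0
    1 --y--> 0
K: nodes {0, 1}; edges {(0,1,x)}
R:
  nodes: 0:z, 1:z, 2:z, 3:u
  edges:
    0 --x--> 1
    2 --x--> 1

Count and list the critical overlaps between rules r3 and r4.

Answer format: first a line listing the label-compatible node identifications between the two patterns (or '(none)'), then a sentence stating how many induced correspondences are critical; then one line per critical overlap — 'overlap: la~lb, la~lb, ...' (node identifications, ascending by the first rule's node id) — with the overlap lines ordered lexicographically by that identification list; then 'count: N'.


label-compatible node identifications between L(r3) and L(r4): 0~0, 0~1, 1~0, 1~1, 2~0, 2~1
0 of the induced correspondences are critical overlaps of r3 and r4.
count: 0


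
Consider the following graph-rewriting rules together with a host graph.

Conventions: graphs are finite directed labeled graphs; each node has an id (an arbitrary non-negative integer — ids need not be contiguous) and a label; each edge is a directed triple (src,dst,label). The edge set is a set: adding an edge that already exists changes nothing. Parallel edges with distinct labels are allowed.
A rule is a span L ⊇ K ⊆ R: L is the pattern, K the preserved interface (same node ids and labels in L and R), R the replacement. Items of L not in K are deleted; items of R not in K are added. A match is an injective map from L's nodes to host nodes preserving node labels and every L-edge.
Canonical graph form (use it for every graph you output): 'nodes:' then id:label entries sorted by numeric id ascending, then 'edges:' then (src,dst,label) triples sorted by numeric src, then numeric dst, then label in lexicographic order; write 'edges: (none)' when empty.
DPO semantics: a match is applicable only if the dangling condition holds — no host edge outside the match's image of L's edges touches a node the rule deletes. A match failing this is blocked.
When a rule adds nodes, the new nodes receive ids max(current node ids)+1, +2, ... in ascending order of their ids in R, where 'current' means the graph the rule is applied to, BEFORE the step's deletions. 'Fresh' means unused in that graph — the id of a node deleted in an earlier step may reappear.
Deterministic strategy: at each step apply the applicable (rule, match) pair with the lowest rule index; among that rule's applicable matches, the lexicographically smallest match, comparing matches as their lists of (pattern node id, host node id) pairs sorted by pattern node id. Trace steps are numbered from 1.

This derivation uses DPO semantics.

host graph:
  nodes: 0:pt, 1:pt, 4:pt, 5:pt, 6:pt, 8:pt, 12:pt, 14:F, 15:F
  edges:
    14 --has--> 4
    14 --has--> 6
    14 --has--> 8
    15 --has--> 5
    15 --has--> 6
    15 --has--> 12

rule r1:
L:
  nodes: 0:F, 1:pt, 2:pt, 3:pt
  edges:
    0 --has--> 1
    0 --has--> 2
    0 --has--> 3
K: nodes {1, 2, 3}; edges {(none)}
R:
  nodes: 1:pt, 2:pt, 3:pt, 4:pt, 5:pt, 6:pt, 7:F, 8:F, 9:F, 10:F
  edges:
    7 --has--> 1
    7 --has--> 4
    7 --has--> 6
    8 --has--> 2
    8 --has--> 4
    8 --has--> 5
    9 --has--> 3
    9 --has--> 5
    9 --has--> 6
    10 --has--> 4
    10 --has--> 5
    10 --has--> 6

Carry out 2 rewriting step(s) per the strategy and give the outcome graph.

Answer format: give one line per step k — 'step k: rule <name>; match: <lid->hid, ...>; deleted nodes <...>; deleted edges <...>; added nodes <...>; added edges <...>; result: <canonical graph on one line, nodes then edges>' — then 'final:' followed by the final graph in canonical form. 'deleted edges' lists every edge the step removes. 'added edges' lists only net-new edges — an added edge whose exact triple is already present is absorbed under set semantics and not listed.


step 1: rule r1; match: 0->14, 1->4, 2->6, 3->8; deleted nodes 14; deleted edges (14,4,has); (14,6,has); (14,8,has); added nodes 16, 17, 18, 19, 20, 21, 22; added edges (19,4,has); (19,16,has); (19,18,has); (20,6,has); (20,16,has); (20,17,has); (21,8,has); (21,17,has); (21,18,has); (22,16,has); (22,17,has); (22,18,has); result: nodes: 0:pt, 1:pt, 4:pt, 5:pt, 6:pt, 8:pt, 12:pt, 15:F, 16:pt, 17:pt, 18:pt, 19:F, 20:F, 21:F, 22:F edges: (15,5,has); (15,6,has); (15,12,has); (19,4,has); (19,16,has); (19,18,has); (20,6,has); (20,16,has); (20,17,has); (21,8,has); (21,17,has); (21,18,has); (22,16,has); (22,17,has); (22,18,has)
step 2: rule r1; match: 0->15, 1->5, 2->6, 3->12; deleted nodes 15; deleted edges (15,5,has); (15,6,has); (15,12,has); added nodes 23, 24, 25, 26, 27, 28, 29; added edges (26,5,has); (26,23,has); (26,25,has); (27,6,has); (27,23,has); (27,24,has); (28,12,has); (28,24,has); (28,25,has); (29,23,has); (29,24,has); (29,25,has); result: nodes: 0:pt, 1:pt, 4:pt, 5:pt, 6:pt, 8:pt, 12:pt, 16:pt, 17:pt, 18:pt, 19:F, 20:F, 21:F, 22:F, 23:pt, 24:pt, 25:pt, 26:F, 27:F, 28:F, 29:F edges: (19,4,has); (19,16,has); (19,18,has); (20,6,has); (20,16,has); (20,17,has); (21,8,has); (21,17,has); (21,18,has); (22,16,has); (22,17,has); (22,18,has); (26,5,has); (26,23,has); (26,25,has); (27,6,has); (27,23,has); (27,24,has); (28,12,has); (28,24,has); (28,25,has); (29,23,has); (29,24,has); (29,25,has)
final:
nodes: 0:pt, 1:pt, 4:pt, 5:pt, 6:pt, 8:pt, 12:pt, 16:pt, 17:pt, 18:pt, 19:F, 20:F, 21:F, 22:F, 23:pt, 24:pt, 25:pt, 26:F, 27:F, 28:F, 29:F
edges: (19,4,has); (19,16,has); (19,18,has); (20,6,has); (20,16,has); (20,17,has); (21,8,has); (21,17,has); (21,18,has); (22,16,has); (22,17,has); (22,18,has); (26,5,has); (26,23,has); (26,25,has); (27,6,has); (27,23,has); (27,24,has); (28,12,has); (28,24,has); (28,25,has); (29,23,has); (29,24,has); (29,25,has)


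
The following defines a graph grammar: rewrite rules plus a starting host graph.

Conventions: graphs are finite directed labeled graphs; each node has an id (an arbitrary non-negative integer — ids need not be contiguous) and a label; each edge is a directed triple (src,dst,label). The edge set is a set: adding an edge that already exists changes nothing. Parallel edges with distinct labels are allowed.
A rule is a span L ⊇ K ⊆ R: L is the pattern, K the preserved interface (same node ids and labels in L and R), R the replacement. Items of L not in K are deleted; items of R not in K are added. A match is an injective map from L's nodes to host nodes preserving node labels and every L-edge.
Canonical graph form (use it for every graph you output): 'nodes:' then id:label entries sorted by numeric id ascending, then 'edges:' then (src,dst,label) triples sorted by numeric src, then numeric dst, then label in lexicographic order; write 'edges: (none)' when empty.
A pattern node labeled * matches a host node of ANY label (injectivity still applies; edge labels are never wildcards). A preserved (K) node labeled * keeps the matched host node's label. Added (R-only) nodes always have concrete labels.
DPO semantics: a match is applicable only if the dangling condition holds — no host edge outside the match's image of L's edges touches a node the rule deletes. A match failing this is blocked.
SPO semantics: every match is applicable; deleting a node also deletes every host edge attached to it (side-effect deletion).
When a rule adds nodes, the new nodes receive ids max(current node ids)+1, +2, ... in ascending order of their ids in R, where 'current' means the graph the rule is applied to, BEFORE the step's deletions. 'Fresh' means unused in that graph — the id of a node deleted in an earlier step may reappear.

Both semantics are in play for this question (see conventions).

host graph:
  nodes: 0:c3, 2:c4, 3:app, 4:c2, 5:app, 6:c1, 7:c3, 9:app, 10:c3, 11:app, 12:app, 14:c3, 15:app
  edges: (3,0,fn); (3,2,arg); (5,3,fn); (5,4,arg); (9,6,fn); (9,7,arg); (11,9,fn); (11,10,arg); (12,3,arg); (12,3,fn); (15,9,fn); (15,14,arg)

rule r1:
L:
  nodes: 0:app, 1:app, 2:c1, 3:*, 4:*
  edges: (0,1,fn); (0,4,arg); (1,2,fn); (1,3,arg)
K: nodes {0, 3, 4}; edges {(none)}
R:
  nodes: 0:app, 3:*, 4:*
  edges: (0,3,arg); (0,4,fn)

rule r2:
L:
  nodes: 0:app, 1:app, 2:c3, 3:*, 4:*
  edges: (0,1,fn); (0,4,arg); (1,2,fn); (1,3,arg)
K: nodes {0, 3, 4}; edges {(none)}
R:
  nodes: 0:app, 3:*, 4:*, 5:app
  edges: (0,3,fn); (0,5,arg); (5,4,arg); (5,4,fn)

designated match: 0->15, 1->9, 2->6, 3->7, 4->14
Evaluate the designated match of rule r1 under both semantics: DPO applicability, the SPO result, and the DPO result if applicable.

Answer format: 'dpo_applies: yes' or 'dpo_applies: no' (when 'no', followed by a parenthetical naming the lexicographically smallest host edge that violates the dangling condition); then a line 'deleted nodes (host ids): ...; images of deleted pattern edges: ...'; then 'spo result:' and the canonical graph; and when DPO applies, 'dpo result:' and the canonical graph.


dpo_applies: no
(the rule deletes node 9, which keeps host edge (11,9,fn) outside the match image — the dangling condition fails, DPO blocks; SPO proceeds and side-deletes such edges)
deleted nodes (host ids): 6, 9; images of deleted pattern edges: (9,6,fn); (9,7,arg); (15,9,fn); (15,14,arg)
spo result:
nodes: 0:c3, 2:c4, 3:app, 4:c2, 5:app, 7:c3, 10:c3, 11:app, 12:app, 14:c3, 15:app
edges: (3,0,fn); (3,2,arg); (5,3,fn); (5,4,arg); (11,10,arg); (12,3,arg); (12,3,fn); (15,7,arg); (15,14,fn)


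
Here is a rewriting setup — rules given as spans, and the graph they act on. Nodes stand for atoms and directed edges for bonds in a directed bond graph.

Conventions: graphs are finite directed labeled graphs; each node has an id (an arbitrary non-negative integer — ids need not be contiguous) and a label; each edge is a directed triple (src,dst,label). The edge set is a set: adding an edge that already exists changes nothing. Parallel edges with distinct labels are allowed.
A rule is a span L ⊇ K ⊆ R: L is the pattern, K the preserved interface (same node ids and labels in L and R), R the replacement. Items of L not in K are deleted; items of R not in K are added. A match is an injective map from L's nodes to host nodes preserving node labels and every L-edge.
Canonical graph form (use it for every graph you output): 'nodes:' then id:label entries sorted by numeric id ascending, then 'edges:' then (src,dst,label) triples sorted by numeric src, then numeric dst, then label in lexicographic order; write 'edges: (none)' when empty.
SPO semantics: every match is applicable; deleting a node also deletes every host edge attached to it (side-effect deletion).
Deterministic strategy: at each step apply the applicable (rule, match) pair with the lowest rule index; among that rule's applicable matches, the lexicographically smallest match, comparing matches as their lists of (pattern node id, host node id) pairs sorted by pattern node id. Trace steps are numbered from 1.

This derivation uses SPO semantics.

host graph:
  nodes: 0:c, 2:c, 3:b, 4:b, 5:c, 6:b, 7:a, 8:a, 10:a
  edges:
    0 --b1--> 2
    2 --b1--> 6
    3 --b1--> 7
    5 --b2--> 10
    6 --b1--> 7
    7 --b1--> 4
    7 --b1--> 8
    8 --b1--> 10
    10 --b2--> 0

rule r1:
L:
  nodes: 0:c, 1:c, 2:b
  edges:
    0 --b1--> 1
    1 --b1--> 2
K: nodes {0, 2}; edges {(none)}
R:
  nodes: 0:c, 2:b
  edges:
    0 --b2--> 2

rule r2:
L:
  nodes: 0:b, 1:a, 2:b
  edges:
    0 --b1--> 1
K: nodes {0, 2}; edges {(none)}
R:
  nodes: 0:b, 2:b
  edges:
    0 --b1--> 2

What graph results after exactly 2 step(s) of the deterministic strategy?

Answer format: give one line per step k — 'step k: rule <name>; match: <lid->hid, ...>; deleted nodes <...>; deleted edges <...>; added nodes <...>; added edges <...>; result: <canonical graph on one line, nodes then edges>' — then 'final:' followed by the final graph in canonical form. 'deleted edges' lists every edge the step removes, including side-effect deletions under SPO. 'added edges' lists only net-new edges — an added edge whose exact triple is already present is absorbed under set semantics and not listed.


step 1: rule r1; match: 0->0, 1->2, 2->6; deleted nodes 2; deleted edges (0,2,b1); (2,6,b1); added nodes (none); added edges (0,6,b2); result: nodes: 0:c, 3:b, 4:b, 5:c, 6:b, 7:a, 8:a, 10:a edges: (0,6,b2); (3,7,b1); (5,10,b2); (6,7,b1); (7,4,b1); (7,8,b1); (8,10,b1); (10,0,b2)
step 2: rule r2; match: 0->3, 1->7, 2->4; deleted nodes 7; deleted edges (3,7,b1); (6,7,b1); (7,4,b1); (7,8,b1); added nodes (none); added edges (3,4,b1); result: nodes: 0:c, 3:b, 4:b, 5:c, 6:b, 8:a, 10:a edges: (0,6,b2); (3,4,b1); (5,10,b2); (8,10,b1); (10,0,b2)
final:
nodes: 0:c, 3:b, 4:b, 5:c, 6:b, 8:a, 10:a
edges: (0,6,b2); (3,4,b1); (5,10,b2); (8,10,b1); (10,0,b2)


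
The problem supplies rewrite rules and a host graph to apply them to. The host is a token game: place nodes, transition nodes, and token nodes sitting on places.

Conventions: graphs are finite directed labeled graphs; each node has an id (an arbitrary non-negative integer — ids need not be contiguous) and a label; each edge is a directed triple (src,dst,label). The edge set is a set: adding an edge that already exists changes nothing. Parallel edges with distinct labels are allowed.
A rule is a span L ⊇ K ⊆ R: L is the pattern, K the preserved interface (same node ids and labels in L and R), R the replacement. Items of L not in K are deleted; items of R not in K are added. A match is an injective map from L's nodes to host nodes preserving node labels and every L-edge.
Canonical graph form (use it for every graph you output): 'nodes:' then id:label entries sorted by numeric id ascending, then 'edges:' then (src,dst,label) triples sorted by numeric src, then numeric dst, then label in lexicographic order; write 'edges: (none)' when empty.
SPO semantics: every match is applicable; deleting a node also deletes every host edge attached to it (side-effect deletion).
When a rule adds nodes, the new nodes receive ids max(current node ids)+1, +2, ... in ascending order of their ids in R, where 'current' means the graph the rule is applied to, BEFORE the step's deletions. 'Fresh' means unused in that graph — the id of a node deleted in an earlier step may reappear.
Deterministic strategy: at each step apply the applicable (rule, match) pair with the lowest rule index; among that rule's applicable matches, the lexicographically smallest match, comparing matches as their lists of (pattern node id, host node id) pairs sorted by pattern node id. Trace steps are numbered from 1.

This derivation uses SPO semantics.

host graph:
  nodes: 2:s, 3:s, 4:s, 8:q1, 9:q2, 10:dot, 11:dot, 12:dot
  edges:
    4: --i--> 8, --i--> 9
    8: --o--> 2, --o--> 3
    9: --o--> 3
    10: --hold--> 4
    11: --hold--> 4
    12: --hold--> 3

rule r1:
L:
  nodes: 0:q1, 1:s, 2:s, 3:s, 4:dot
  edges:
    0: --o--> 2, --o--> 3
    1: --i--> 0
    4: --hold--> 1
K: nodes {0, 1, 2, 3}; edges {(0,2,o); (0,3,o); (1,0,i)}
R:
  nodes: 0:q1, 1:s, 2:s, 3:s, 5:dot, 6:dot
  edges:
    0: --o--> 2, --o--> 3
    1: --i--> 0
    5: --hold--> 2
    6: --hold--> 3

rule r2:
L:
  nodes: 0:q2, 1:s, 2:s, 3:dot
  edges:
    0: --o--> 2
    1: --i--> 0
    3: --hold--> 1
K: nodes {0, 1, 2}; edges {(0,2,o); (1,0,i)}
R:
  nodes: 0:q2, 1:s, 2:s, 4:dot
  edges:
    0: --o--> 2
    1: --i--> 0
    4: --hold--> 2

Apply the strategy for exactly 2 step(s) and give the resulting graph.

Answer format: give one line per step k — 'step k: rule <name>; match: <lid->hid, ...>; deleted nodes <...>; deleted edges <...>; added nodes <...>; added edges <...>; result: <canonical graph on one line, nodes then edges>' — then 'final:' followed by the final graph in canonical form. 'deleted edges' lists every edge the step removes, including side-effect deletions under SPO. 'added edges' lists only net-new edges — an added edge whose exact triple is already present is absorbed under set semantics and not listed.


step 1: rule r1; match: 0->8, 1->4, 2->2, 3->3, 4->10; deleted nodes 10; deleted edges (10,4,hold); added nodes 13, 14; added edges (13,2,hold); (14,3,hold); result: nodes: 2:s, 3:s, 4:s, 8:q1, 9:q2, 11:dot, 12:dot, 13:dot, 14:dot edges: (4,8,i); (4,9,i); (8,2,o); (8,3,o); (9,3,o); (11,4,hold); (12,3,hold); (13,2,hold); (14,3,hold)
step 2: rule r1; match: 0->8, 1->4, 2->2, 3->3, 4->11; deleted nodes 11; deleted edges (11,4,hold); added nodes 15, 16; added edges (15,2,hold); (16,3,hold); result: nodes: 2:s, 3:s, 4:s, 8:q1, 9:q2, 12:dot, 13:dot, 14:dot, 15:dot, 16:dot edges: (4,8,i); (4,9,i); (8,2,o); (8,3,o); (9,3,o); (12,3,hold); (13,2,hold); (14,3,hold); (15,2,hold); (16,3,hold)
final:
nodes: 2:s, 3:s, 4:s, 8:q1, 9:q2, 12:dot, 13:dot, 14:dot, 15:dot, 16:dot
edges: (4,8,i); (4,9,i); (8,2,o); (8,3,o); (9,3,o); (12,3,hold); (13,2,hold); (14,3,hold); (15,2,hold); (16,3,hold)


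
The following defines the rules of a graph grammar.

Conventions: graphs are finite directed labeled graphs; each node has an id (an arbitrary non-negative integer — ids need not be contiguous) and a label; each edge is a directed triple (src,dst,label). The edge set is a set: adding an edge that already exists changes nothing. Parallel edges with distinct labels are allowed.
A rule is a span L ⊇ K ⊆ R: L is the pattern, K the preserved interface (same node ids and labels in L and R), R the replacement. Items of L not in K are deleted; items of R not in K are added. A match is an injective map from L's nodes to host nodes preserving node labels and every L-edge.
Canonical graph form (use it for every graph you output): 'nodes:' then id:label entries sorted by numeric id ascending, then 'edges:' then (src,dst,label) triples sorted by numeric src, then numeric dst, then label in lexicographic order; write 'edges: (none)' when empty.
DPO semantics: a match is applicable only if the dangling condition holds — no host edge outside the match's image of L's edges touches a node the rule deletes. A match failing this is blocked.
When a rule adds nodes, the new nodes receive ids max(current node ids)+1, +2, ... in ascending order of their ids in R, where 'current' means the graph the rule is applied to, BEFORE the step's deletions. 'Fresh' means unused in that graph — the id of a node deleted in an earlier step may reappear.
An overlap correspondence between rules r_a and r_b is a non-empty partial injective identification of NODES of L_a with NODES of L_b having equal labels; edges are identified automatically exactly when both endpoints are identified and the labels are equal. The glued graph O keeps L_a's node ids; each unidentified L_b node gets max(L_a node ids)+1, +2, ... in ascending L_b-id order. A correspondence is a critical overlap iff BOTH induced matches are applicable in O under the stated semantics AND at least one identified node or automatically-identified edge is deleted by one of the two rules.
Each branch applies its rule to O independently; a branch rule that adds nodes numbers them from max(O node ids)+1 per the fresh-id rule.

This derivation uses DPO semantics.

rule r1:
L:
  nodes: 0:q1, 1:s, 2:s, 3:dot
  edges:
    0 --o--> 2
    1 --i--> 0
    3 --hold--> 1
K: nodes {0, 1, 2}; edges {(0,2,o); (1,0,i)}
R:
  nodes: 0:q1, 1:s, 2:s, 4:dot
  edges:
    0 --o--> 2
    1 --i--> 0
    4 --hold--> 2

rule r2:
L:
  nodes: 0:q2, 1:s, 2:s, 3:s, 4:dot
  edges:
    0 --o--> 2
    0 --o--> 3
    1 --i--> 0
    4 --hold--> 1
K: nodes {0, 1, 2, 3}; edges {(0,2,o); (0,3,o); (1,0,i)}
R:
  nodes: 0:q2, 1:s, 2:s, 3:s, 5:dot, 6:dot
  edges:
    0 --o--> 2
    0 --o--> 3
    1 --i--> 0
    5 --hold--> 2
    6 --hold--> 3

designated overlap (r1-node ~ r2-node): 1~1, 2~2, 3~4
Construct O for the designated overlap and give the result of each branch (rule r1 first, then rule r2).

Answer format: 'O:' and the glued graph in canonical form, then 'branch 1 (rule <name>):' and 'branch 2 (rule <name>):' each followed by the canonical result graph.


O:
nodes: 0:q1, 1:s, 2:s, 3:dot, 4:q2, 5:s
edges: (0,2,o); (1,0,i); (1,4,i); (3,1,hold); (4,2,o); (4,5,o)
branch 1 (rule r1):
nodes: 0:q1, 1:s, 2:s, 4:q2, 5:s, 6:dot
edges: (0,2,o); (1,0,i); (1,4,i); (4,2,o); (4,5,o); (6,2,hold)
branch 2 (rule r2):
nodes: 0:q1, 1:s, 2:s, 4:q2, 5:s, 6:dot, 7:dot
edges: (0,2,o); (1,0,i); (1,4,i); (4,2,o); (4,5,o); (6,2,hold); (7,5,hold)


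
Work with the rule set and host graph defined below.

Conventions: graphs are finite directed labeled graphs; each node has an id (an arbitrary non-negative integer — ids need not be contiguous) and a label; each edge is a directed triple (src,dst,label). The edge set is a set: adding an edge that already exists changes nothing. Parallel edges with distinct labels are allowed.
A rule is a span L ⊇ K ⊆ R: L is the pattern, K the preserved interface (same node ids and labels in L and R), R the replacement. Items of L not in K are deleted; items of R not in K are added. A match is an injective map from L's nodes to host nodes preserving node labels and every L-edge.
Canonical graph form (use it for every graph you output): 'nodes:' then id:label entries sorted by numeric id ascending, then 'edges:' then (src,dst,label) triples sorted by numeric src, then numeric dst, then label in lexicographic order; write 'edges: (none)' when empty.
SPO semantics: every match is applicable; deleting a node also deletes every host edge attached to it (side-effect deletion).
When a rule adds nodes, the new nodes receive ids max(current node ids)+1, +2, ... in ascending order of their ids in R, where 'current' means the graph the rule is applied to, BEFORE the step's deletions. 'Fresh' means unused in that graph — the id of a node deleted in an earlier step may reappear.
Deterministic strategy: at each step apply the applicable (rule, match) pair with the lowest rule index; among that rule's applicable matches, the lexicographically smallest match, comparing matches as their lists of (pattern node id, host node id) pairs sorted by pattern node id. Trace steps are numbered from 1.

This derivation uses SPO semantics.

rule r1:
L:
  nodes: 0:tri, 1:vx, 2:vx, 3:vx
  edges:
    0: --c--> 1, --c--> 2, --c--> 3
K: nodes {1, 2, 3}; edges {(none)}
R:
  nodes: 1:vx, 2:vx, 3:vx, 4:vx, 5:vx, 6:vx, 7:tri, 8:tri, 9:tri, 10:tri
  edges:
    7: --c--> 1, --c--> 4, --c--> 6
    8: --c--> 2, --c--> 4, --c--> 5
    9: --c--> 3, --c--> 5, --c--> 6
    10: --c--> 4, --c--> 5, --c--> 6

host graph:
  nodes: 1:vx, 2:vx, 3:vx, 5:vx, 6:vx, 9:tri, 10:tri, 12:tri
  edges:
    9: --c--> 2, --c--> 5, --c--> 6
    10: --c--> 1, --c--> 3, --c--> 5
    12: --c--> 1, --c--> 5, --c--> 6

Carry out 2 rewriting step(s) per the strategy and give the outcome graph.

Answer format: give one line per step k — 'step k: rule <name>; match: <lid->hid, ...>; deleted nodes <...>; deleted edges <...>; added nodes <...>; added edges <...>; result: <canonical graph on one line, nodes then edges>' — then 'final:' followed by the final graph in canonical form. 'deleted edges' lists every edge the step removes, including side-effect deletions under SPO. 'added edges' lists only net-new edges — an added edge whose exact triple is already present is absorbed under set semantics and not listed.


step 1: rule r1; match: 0->9, 1->2, 2->5, 3->6; deleted nodes 9; deleted edges (9,2,c); (9,5,c); (9,6,c); added nodes 13, 14, 15, 16, 17, 18, 19; added edges (16,2,c); (16,13,c); (16,15,c); (17,5,c); (17,13,c); (17,14,c); (18,6,c); (18,14,c); (18,15,c); (19,13,c); (19,14,c); (19,15,c); result: nodes: 1:vx, 2:vx, 3:vx, 5:vx, 6:vx, 10:tri, 12:tri, 13:vx, 14:vx, 15:vx, 16:tri, 17:tri, 18:tri, 19:tri edges: (10,1,c); (10,3,c); (10,5,c); (12,1,c); (12,5,c); (12,6,c); (16,2,c); (16,13,c); (16,15,c); (17,5,c); (17,13,c); (17,14,c); (18,6,c); (18,14,c); (18,15,c); (19,13,c); (19,14,c); (19,15,c)
step 2: rule r1; match: 0->10, 1->1, 2->3, 3->5; deleted nodes 10; deleted edges (10,1,c); (10,3,c); (10,5,c); added nodes 20, 21, 22, 23, 24, 25, 26; added edges (23,1,c); (23,20,c); (23,22,c); (24,3,c); (24,20,c); (24,21,c); (25,5,c); (25,21,c); (25,22,c); (26,20,c); (26,21,c); (26,22,c); result: nodes: 1:vx, 2:vx, 3:vx, 5:vx, 6:vx, 12:tri, 13:vx, 14:vx, 15:vx, 16:tri, 17:tri, 18:tri, 19:tri, 20:vx, 21:vx, 22:vx, 23:tri, 24:tri, 25:tri, 26:tri edges: (12,1,c); (12,5,c); (12,6,c); (16,2,c); (16,13,c); (16,15,c); (17,5,c); (17,13,c); (17,14,c); (18,6,c); (18,14,c); (18,15,c); (19,13,c); (19,14,c); (19,15,c); (23,1,c); (23,20,c); (23,22,c); (24,3,c); (24,20,c); (24,21,c); (25,5,c); (25,21,c); (25,22,c); (26,20,c); (26,21,c); (26,22,c)
final:
nodes: 1:vx, 2:vx, 3:vx, 5:vx, 6:vx, 12:tri, 13:vx, 14:vx, 15:vx, 16:tri, 17:tri, 18:tri, 19:tri, 20:vx, 21:vx, 22:vx, 23:tri, 24:tri, 25:tri, 26:tri
edges: (12,1,c); (12,5,c); (12,6,c); (16,2,c); (16,13,c); (16,15,c); (17,5,c); (17,13,c); (17,14,c); (18,6,c); (18,14,c); (18,15,c); (19,13,c); (19,14,c); (19,15,c); (23,1,c); (23,20,c); (23,22,c); (24,3,c); (24,20,c); (24,21,c); (25,5,c); (25,21,c); (25,22,c); (26,20,c); (26,21,c); (26,22,c)
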